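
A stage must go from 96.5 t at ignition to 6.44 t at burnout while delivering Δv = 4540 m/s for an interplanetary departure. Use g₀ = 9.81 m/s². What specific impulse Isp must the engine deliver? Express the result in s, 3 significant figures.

Isp ≈ 171 s

ln(m₀/m_f) = ln(96500/6440) = ln(14.98) = 2.7070.
v_e = Δv / ln(m₀/m_f) = 4540 / 2.7070 = 1677.1 m/s.
Isp = v_e / g₀ = 1677.1 / 9.81 = 171.0 s.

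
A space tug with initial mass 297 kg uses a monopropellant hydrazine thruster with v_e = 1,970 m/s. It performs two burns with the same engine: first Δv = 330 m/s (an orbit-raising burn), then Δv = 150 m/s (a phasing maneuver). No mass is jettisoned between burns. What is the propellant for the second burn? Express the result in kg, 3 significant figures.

propellant for the second burn ≈ 18.4 kg

After the first burn: m = 297 × exp(−330/1970.0) = 297 × 0.84577 = 251.194 kg.
After the second burn: m = 251.194 × exp(−150/1970.0) = 251.194 × 0.92668 = 232.776 kg.
Second-burn propellant = 251.194 − 232.776 = 18.418 kg.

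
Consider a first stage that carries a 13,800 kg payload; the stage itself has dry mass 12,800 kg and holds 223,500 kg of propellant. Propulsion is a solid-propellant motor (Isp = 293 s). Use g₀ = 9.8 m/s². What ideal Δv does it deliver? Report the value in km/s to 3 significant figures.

v_e = Isp · g₀ = 293 × 9.8 = 2871.4 m/s.
m₀ = payload + dry + propellant = 13,800 + 12,800 + 223,500 = 250,100 kg.
m_f = payload + dry = 13,800 + 12,800 = 26,600 kg.
Using Δv = v_e ln(m₀/m_f): Δv = v_e · ln(m₀/m_f) = 2871.4 × ln(9.402) = 2871.4 × 2.2409 ≈ 6434.7 m/s.

Δv ≈ 6.43 km/s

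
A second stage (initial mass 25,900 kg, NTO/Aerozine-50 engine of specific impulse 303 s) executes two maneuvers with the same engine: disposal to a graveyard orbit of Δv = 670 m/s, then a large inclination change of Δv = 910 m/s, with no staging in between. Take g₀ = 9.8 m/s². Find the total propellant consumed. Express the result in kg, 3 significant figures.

v_e = Isp · g₀ = 303 × 9.8 = 2969.4 m/s.
After the first burn: m = 25900 × exp(−670/2969.4) = 25900 × 0.79801 = 20,668.5 kg.
After the second burn: m = 20,668.5 × exp(−910/2969.4) = 20,668.5 × 0.73605 = 15,213 kg.
Total propellant = m₀ − m_final = 25900 − 15,213 = 10,687 kg.

total propellant consumed ≈ 10700 kg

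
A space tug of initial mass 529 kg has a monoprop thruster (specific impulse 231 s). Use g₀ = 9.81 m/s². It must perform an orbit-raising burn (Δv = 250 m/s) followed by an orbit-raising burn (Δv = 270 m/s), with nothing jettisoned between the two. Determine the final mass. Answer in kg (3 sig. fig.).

final mass ≈ 421 kg

v_e = Isp · g₀ = 231 × 9.81 = 2266.1 m/s.
After the first burn: m = 529 × exp(−250/2266.1) = 529 × 0.89555 = 473.746 kg.
After the second burn: m = 473.746 × exp(−270/2266.1) = 473.746 × 0.88768 = 420.535 kg.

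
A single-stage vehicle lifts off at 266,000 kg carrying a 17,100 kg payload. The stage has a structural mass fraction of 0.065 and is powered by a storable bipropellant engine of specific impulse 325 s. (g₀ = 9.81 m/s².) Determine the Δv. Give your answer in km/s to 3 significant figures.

Stage wet mass = m₀ − payload = 266,000 − 17,100 = 248,900 kg.
Stage dry mass = ε × stage wet mass = 0.065 × 248,900 = 16,178.5 kg.
Burnout mass m_f = stage dry + payload = 16,178.5 + 17,100 = 33,278.5 kg.
v_e = Isp · g₀ = 325 × 9.81 = 3188.2 m/s.
Δv = v_e · ln(266,000/33,278.5) = 3188.2 × ln(7.993) = 3188.2 × 2.0786 ≈ 6627 m/s.

Δv ≈ 6.63 km/s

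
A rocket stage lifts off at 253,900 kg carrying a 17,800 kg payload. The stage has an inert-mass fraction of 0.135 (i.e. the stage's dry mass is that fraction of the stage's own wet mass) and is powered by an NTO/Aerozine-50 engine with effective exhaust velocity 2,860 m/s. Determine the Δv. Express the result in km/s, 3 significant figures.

Δv ≈ 4.67 km/s

Stage wet mass = m₀ − payload = 253,900 − 17,800 = 236,100 kg.
Stage dry mass = ε × stage wet mass = 0.135 × 236,100 = 31,873.5 kg.
Burnout mass m_f = stage dry + payload = 31,873.5 + 17,800 = 49,673.5 kg.
Rocket equation: Δv = v_e · ln(253,900/49,673.5) = 2860.0 × ln(5.111) = 2860.0 × 1.6315 ≈ 4666 m/s.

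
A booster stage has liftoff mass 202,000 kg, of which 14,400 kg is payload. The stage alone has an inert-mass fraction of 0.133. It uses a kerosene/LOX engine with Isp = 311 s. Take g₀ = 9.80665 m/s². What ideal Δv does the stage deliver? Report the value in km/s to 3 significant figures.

Stage wet mass = m₀ − payload = 202,000 − 14,400 = 187,600 kg.
Stage dry mass = ε × stage wet mass = 0.133 × 187,600 = 24,950.8 kg.
Burnout mass m_f = stage dry + payload = 24,950.8 + 14,400 = 39,350.8 kg.
v_e = Isp · g₀ = 311 × 9.80665 = 3049.9 m/s.
Δv = v_e · ln(202,000/39,350.8) = 3049.9 × ln(5.133) = 3049.9 × 1.6358 ≈ 4989 m/s.

Δv ≈ 4.99 km/s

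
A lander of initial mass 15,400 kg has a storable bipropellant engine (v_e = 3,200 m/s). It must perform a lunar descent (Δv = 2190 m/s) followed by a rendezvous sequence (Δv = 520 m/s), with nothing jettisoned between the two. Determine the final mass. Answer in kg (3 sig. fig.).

final mass ≈ 6600 kg

After the first burn: m = 15400 × exp(−2190/3200.0) = 15400 × 0.50441 = 7,767.91 kg.
After the second burn: m = 7,767.91 × exp(−520/3200.0) = 7,767.91 × 0.85002 = 6,602.88 kg.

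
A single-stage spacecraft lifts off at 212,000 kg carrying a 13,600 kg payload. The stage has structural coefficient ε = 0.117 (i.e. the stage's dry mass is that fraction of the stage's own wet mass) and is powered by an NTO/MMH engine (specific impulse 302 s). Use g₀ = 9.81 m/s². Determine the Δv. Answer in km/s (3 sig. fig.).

Stage wet mass = m₀ − payload = 212,000 − 13,600 = 198,400 kg.
Stage dry mass = ε × stage wet mass = 0.117 × 198,400 = 23,212.8 kg.
Burnout mass m_f = stage dry + payload = 23,212.8 + 13,600 = 36,812.8 kg.
v_e = Isp · g₀ = 302 × 9.81 = 2962.6 m/s.
Δv = v_e · ln(212,000/36,812.8) = 2962.6 × ln(5.759) = 2962.6 × 1.7507 ≈ 5187 m/s.

Δv ≈ 5.19 km/s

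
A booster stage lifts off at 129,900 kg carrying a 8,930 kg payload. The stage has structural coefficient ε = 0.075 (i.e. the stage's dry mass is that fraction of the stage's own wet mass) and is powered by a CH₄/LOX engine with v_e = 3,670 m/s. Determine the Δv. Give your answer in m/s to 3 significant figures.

Δv ≈ 7250 m/s

Stage wet mass = m₀ − payload = 129,900 − 8,930 = 120,970 kg.
Stage dry mass = ε × stage wet mass = 0.075 × 120,970 = 9,072.75 kg.
Burnout mass m_f = stage dry + payload = 9,072.75 + 8,930 = 18,002.75 kg.
Δv = v_e · ln(129,900/18,002.75) = 3670.0 × ln(7.216) = 3670.0 × 1.9762 ≈ 7253 m/s.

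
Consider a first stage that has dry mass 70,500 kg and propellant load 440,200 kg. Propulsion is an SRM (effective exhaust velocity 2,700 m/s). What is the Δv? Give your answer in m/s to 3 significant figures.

m₀ = m_dry + m_prop = 70,500 + 440,200 = 510,700 kg.
From the ideal rocket equation, Δv = v_e · ln(m₀/m_f) = 2700.0 × ln(7.244) = 2700.0 × 1.9802 ≈ 5346.5 m/s.

Δv ≈ 5350 m/s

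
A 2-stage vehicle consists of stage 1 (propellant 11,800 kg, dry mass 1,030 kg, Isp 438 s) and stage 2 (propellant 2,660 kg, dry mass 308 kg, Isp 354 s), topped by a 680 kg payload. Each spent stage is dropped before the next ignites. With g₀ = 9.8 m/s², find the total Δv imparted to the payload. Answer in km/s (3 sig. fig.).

Δv ≈ 9.94 km/s

Ignition mass of stage 1 = 11,800+1,030 + 2,660+308 + 680 = 16,478 kg.
Stage 1: m₀ = 16,478 kg, m_f = 16,478 − 11,800 = 4,678 kg; Δv = 438×9.8×ln(3.522) = 4292.4×1.2592 ≈ 5405 m/s.
Stage 2: m₀ = 3,648 kg, m_f = 3,648 − 2,660 = 988 kg; Δv = 354×9.8×ln(3.692) = 3469.2×1.3063 ≈ 4532 m/s.
Total Δv = 5405 + 4532 = 9937 m/s.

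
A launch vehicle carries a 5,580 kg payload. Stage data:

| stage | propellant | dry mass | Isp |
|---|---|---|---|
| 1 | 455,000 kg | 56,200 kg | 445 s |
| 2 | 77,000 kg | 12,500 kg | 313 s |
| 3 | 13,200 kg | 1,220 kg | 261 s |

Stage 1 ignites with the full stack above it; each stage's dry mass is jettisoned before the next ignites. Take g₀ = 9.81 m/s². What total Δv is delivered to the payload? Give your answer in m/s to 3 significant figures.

Ignition mass of stage 1 = 455,000+56,200 + 77,000+12,500 + 13,200+1,220 + 5,580 = 620,700 kg.
Stage 1: m₀ = 620,700 kg, m_f = 620,700 − 455,000 = 165,700 kg; Δv = 445×9.81×ln(3.746) = 4365.4×1.3207 ≈ 5765 m/s.
Stage 2: m₀ = 109,500 kg, m_f = 109,500 − 77,000 = 32,500 kg; Δv = 313×9.81×ln(3.369) = 3070.5×1.2147 ≈ 3730 m/s.
Stage 3: m₀ = 20,000 kg, m_f = 20,000 − 13,200 = 6,800 kg; Δv = 261×9.81×ln(2.941) = 2560.4×1.0788 ≈ 2762 m/s.
Total Δv = 5765 + 3730 + 2762 = 12257 m/s.

Δv ≈ 12300 m/s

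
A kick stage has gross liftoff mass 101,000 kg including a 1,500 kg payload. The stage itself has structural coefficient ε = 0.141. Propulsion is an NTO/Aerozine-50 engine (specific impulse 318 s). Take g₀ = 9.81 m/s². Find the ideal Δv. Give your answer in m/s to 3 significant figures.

Δv ≈ 5840 m/s

Stage wet mass = m₀ − payload = 101,000 − 1,500 = 99,500 kg.
Stage dry mass = ε × stage wet mass = 0.141 × 99,500 = 14,029.5 kg.
Burnout mass m_f = stage dry + payload = 14,029.5 + 1,500 = 15,529.5 kg.
v_e = Isp · g₀ = 318 × 9.81 = 3119.6 m/s.
Δv = v_e · ln(101,000/15,529.5) = 3119.6 × ln(6.504) = 3119.6 × 1.8724 ≈ 5841 m/s.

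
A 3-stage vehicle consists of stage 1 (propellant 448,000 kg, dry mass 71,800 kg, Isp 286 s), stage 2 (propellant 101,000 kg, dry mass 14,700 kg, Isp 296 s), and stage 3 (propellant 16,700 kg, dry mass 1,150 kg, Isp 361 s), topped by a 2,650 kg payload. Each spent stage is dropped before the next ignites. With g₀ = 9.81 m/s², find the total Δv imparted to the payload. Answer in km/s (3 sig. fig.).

Ignition mass of stage 1 = 448,000+71,800 + 101,000+14,700 + 16,700+1,150 + 2,650 = 656,000 kg.
Stage 1: m₀ = 656,000 kg, m_f = 656,000 − 448,000 = 208,000 kg; Δv = 286×9.81×ln(3.154) = 2805.7×1.1486 ≈ 3223 m/s.
Stage 2: m₀ = 136,200 kg, m_f = 136,200 − 101,000 = 35,200 kg; Δv = 296×9.81×ln(3.869) = 2903.8×1.3531 ≈ 3929 m/s.
Stage 3: m₀ = 20,500 kg, m_f = 20,500 − 16,700 = 3,800 kg; Δv = 361×9.81×ln(5.395) = 3541.4×1.6854 ≈ 5969 m/s.
Total Δv = 3223 + 3929 + 5969 = 13121 m/s.

Δv ≈ 13.1 km/s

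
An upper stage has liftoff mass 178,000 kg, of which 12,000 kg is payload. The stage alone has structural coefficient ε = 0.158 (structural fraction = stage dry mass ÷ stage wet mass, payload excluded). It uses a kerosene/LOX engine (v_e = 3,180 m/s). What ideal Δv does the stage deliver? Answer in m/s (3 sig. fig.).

Stage wet mass = m₀ − payload = 178,000 − 12,000 = 166,000 kg.
Stage dry mass = ε × stage wet mass = 0.158 × 166,000 = 26,228 kg.
Burnout mass m_f = stage dry + payload = 26,228 + 12,000 = 38,228 kg.
Δv = v_e · ln(178,000/38,228) = 3180.0 × ln(4.656) = 3180.0 × 1.5382 ≈ 4892 m/s.

Δv ≈ 4890 m/s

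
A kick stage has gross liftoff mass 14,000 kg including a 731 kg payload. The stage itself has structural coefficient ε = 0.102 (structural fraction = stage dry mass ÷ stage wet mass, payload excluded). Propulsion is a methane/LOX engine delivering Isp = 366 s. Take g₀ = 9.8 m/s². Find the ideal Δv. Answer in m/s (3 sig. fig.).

Stage wet mass = m₀ − payload = 14,000 − 731 = 13,269 kg.
Stage dry mass = ε × stage wet mass = 0.102 × 13,269 = 1,353.44 kg.
Burnout mass m_f = stage dry + payload = 1,353.44 + 731 = 2,084.44 kg.
v_e = Isp · g₀ = 366 × 9.8 = 3586.8 m/s.
Using Δv = v_e ln(m₀/m_f): Δv = v_e · ln(14,000/2,084.44) = 3586.8 × ln(6.716) = 3586.8 × 1.9046 ≈ 6831 m/s.

Δv ≈ 6830 m/s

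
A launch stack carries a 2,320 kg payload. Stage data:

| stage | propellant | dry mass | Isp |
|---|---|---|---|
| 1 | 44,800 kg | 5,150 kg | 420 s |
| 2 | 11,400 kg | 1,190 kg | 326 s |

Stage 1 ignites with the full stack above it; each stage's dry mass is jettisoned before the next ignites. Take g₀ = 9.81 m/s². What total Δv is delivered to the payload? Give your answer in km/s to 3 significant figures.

Δv ≈ 9.46 km/s

Ignition mass of stage 1 = 44,800+5,150 + 11,400+1,190 + 2,320 = 64,860 kg.
Stage 1: m₀ = 64,860 kg, m_f = 64,860 − 44,800 = 20,060 kg; Δv = 420×9.81×ln(3.233) = 4120.2×1.1735 ≈ 4835 m/s.
Stage 2: m₀ = 14,910 kg, m_f = 14,910 − 11,400 = 3,510 kg; Δv = 326×9.81×ln(4.248) = 3198.1×1.4464 ≈ 4626 m/s.
Total Δv = 4835 + 4626 = 9461 m/s.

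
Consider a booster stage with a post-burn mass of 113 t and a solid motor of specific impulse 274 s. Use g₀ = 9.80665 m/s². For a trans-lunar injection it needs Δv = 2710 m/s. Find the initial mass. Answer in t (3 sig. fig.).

initial mass ≈ 310 t

v_e = Isp · g₀ = 274 × 9.80665 = 2687.0 m/s.
From the ideal rocket equation, m₀/m_f = exp(Δv / v_e) = exp(2710 / 2687.0) = exp(1.0086) = 2.7416.
m₀ = m_f × 2.7416 = 113 × 2.7416 = 309.801 t.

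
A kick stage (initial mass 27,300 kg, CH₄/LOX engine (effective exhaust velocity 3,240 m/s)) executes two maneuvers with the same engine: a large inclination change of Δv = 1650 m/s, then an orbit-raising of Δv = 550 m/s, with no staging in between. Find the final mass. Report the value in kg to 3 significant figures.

final mass ≈ 13800 kg

After the first burn: m = 27300 × exp(−1650/3240.0) = 27300 × 0.60094 = 16,405.7 kg.
After the second burn: m = 16,405.7 × exp(−550/3240.0) = 16,405.7 × 0.84387 = 13,844.3 kg.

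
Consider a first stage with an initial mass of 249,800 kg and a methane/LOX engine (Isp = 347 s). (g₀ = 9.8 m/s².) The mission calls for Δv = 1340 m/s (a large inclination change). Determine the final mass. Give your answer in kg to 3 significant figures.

v_e = Isp · g₀ = 347 × 9.8 = 3400.6 m/s.
From the ideal rocket equation, m₀/m_f = exp(Δv / v_e) = exp(1340 / 3400.6) = exp(0.3940) = 1.4830.
m_f = m₀ / 1.4830 = 249,800 / 1.4830 = 168,442 kg.

final mass ≈ 168000 kg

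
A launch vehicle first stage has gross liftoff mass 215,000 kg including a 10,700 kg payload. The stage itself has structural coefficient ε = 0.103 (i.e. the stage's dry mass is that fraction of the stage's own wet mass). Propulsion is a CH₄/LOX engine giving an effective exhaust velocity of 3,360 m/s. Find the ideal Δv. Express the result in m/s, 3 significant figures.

Stage wet mass = m₀ − payload = 215,000 − 10,700 = 204,300 kg.
Stage dry mass = ε × stage wet mass = 0.103 × 204,300 = 21,042.9 kg.
Burnout mass m_f = stage dry + payload = 21,042.9 + 10,700 = 31,742.9 kg.
Using Δv = v_e ln(m₀/m_f): Δv = v_e · ln(215,000/31,742.9) = 3360.0 × ln(6.773) = 3360.0 × 1.9130 ≈ 6428 m/s.

Δv ≈ 6430 m/s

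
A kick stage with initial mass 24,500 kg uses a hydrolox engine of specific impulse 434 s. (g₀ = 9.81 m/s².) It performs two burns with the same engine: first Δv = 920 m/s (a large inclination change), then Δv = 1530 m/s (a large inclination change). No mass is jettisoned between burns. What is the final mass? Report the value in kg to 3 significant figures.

final mass ≈ 13800 kg

v_e = Isp · g₀ = 434 × 9.81 = 4257.5 m/s.
After the first burn: m = 24500 × exp(−920/4257.5) = 24500 × 0.80567 = 19,738.9 kg.
After the second burn: m = 19,738.9 × exp(−1530/4257.5) = 19,738.9 × 0.69812 = 13,780.1 kg.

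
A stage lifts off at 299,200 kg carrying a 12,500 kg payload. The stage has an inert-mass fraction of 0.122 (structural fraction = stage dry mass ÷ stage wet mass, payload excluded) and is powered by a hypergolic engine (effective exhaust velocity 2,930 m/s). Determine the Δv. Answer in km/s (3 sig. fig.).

Δv ≈ 5.39 km/s

Stage wet mass = m₀ − payload = 299,200 − 12,500 = 286,700 kg.
Stage dry mass = ε × stage wet mass = 0.122 × 286,700 = 34,977.4 kg.
Burnout mass m_f = stage dry + payload = 34,977.4 + 12,500 = 47,477.4 kg.
Using Δv = v_e ln(m₀/m_f): Δv = v_e · ln(299,200/47,477.4) = 2930.0 × ln(6.302) = 2930.0 × 1.8409 ≈ 5394 m/s.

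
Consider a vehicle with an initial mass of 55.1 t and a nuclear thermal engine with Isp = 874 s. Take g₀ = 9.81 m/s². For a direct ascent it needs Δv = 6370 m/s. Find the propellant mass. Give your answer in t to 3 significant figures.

v_e = Isp · g₀ = 874 × 9.81 = 8573.9 m/s.
m₀/m_f = exp(Δv / v_e) = exp(6370 / 8573.9) = exp(0.7429) = 2.1021.
m_f = 55.1 / 2.1021 = 26.2119 t, so propellant = m₀ − m_f = 55.1 − 26.2119 = 28.8881 t.

propellant mass ≈ 28.9 t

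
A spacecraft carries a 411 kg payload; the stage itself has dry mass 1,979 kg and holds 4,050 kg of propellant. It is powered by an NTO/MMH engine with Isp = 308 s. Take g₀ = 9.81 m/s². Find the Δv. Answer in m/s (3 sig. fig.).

v_e = Isp · g₀ = 308 × 9.81 = 3021.5 m/s.
m₀ = payload + dry + propellant = 411 + 1,979 + 4,050 = 6,440 kg.
m_f = payload + dry = 411 + 1,979 = 2,390 kg.
Δv = v_e · ln(m₀/m_f) = 3021.5 × ln(2.695) = 3021.5 × 0.9912 ≈ 2995.0 m/s.

Δv ≈ 2990 m/s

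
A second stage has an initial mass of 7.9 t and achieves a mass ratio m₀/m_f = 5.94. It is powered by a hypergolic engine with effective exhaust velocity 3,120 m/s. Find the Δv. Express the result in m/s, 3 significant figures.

Using Δv = v_e ln(m₀/m_f): Δv = v_e · ln(5.94) = 3120.0 × 1.7817 ≈ 5558.9 m/s.

Δv ≈ 5560 m/s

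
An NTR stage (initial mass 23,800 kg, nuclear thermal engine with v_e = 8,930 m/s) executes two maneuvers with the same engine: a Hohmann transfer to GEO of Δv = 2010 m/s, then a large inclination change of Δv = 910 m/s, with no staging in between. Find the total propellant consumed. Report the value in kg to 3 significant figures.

total propellant consumed ≈ 6640 kg

After the first burn: m = 23800 × exp(−2010/8930.0) = 23800 × 0.79845 = 19,003.1 kg.
After the second burn: m = 19,003.1 × exp(−910/8930.0) = 19,003.1 × 0.90312 = 17,162.1 kg.
Total propellant = m₀ − m_final = 23800 − 17,162.1 = 6,637.9 kg.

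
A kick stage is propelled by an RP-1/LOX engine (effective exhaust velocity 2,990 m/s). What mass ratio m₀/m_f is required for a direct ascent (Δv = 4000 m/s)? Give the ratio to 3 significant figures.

mass ratio ≈ 3.81

m₀/m_f = exp(Δv / v_e) = exp(4000 / 2990.0) = exp(1.3378) = 3.8106.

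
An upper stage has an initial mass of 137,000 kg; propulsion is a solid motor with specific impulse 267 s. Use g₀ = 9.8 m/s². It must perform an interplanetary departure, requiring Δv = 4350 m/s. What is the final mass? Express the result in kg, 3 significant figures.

v_e = Isp · g₀ = 267 × 9.8 = 2616.6 m/s.
Using Δv = v_e ln(m₀/m_f): m₀/m_f = exp(Δv / v_e) = exp(4350 / 2616.6) = exp(1.6625) = 5.2723.
m_f = m₀ / 5.2723 = 137,000 / 5.2723 = 25,984.9 kg.

final mass ≈ 26000 kg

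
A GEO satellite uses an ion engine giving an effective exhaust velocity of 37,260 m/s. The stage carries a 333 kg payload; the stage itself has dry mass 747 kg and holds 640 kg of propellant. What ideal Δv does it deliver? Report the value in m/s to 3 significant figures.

Δv ≈ 17300 m/s

m₀ = payload + dry + propellant = 333 + 747 + 640 = 1,720 kg.
m_f = payload + dry = 333 + 747 = 1,080 kg.
Δv = v_e · ln(m₀/m_f) = 37260.0 × ln(1.593) = 37260.0 × 0.4654 ≈ 17339.4 m/s.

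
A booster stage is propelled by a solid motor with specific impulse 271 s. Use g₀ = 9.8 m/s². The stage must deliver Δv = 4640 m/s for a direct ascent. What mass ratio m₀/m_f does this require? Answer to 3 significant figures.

v_e = Isp · g₀ = 271 × 9.8 = 2655.8 m/s.
m₀/m_f = exp(Δv / v_e) = exp(4640 / 2655.8) = exp(1.7471) = 5.7381.

mass ratio ≈ 5.74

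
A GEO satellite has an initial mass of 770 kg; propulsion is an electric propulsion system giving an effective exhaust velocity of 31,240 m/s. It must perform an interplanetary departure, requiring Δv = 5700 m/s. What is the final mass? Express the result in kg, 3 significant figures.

By the Tsiolkovsky rocket equation, m₀/m_f = exp(Δv / v_e) = exp(5700 / 31240.0) = exp(0.1825) = 1.2002.
m_f = m₀ / 1.2002 = 770 / 1.2002 = 641.56 kg.

final mass ≈ 642 kg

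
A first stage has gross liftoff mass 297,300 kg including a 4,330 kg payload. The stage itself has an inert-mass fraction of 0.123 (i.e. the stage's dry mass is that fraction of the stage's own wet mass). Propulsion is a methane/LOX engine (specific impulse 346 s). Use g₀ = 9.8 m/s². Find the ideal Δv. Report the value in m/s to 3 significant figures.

Stage wet mass = m₀ − payload = 297,300 − 4,330 = 292,970 kg.
Stage dry mass = ε × stage wet mass = 0.123 × 292,970 = 36,035.3 kg.
Burnout mass m_f = stage dry + payload = 36,035.3 + 4,330 = 40,365.3 kg.
v_e = Isp · g₀ = 346 × 9.8 = 3390.8 m/s.
By the Tsiolkovsky rocket equation, Δv = v_e · ln(297,300/40,365.3) = 3390.8 × ln(7.365) = 3390.8 × 1.9968 ≈ 6771 m/s.

Δv ≈ 6770 m/s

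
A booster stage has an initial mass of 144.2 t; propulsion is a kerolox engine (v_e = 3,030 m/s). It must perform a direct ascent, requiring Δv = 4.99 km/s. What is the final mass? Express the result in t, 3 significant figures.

m₀/m_f = exp(Δv / v_e) = exp(4990 / 3030.0) = exp(1.6469) = 5.1907.
m_f = m₀ / 5.1907 = 144.2 / 5.1907 = 27.7805 t.

final mass ≈ 27.8 t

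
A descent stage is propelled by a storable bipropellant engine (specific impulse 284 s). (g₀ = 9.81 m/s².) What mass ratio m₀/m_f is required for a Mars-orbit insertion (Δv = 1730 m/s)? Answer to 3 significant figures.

mass ratio ≈ 1.86

v_e = Isp · g₀ = 284 × 9.81 = 2786.0 m/s.
Using Δv = v_e ln(m₀/m_f): m₀/m_f = exp(Δv / v_e) = exp(1730 / 2786.0) = exp(0.6210) = 1.8607.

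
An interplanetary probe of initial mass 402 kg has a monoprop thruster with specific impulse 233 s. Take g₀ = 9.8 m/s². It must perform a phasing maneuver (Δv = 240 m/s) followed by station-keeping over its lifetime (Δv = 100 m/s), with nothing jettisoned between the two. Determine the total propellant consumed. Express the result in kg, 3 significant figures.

v_e = Isp · g₀ = 233 × 9.8 = 2283.4 m/s.
After the first burn: m = 402 × exp(−240/2283.4) = 402 × 0.90023 = 361.892 kg.
After the second burn: m = 361.892 × exp(−100/2283.4) = 361.892 × 0.95715 = 346.385 kg.
Total propellant = m₀ − m_final = 402 − 346.385 = 55.615 kg.

total propellant consumed ≈ 55.6 kg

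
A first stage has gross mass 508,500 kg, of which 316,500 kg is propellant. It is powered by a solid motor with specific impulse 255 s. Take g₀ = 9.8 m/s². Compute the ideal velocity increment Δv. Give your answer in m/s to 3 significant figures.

Δv ≈ 2430 m/s

v_e = Isp · g₀ = 255 × 9.8 = 2499.0 m/s.
m_f = m₀ − m_prop = 508,500 − 316,500 = 192,000 kg.
Δv = v_e · ln(m₀/m_f) = 2499.0 × ln(2.648) = 2499.0 × 0.9740 ≈ 2434.0 m/s.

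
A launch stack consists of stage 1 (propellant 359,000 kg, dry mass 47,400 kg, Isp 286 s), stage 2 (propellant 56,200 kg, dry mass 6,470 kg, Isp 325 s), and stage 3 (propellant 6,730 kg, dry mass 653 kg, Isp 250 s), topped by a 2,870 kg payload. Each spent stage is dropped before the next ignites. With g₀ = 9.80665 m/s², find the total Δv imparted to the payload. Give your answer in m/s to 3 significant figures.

Δv ≈ 11200 m/s

Ignition mass of stage 1 = 359,000+47,400 + 56,200+6,470 + 6,730+653 + 2,870 = 479,323 kg.
Stage 1: m₀ = 479,323 kg, m_f = 479,323 − 359,000 = 120,323 kg; Δv = 286×9.80665×ln(3.984) = 2804.7×1.3822 ≈ 3877 m/s.
Stage 2: m₀ = 72,923 kg, m_f = 72,923 − 56,200 = 16,723 kg; Δv = 325×9.80665×ln(4.361) = 3187.2×1.4726 ≈ 4693 m/s.
Stage 3: m₀ = 10,253 kg, m_f = 10,253 − 6,730 = 3,523 kg; Δv = 250×9.80665×ln(2.91) = 2451.7×1.0683 ≈ 2619 m/s.
Total Δv = 3877 + 4693 + 2619 = 11189 m/s.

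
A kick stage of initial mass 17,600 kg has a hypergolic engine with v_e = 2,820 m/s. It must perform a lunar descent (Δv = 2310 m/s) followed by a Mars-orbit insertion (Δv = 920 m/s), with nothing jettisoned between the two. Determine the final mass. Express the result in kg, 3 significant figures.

After the first burn: m = 17600 × exp(−2310/2820.0) = 17600 × 0.44081 = 7,758.26 kg.
After the second burn: m = 7,758.26 × exp(−920/2820.0) = 7,758.26 × 0.72163 = 5,598.59 kg.

final mass ≈ 5600 kg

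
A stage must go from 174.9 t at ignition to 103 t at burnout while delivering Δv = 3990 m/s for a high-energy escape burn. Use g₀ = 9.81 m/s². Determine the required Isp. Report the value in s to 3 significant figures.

Isp ≈ 768 s

ln(m₀/m_f) = ln(174900/103000) = ln(1.698) = 0.5295.
By the Tsiolkovsky rocket equation, v_e = Δv / ln(m₀/m_f) = 3990 / 0.5295 = 7535.6 m/s.
Isp = v_e / g₀ = 7535.6 / 9.81 = 768.2 s.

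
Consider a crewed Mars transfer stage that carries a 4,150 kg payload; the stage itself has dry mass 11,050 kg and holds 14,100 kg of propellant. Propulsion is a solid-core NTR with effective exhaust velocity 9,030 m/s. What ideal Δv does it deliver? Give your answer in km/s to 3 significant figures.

Δv ≈ 5.93 km/s

m₀ = payload + dry + propellant = 4,150 + 11,050 + 14,100 = 29,300 kg.
m_f = payload + dry = 4,150 + 11,050 = 15,200 kg.
Using Δv = v_e ln(m₀/m_f): Δv = v_e · ln(m₀/m_f) = 9030.0 × ln(1.928) = 9030.0 × 0.6563 ≈ 5926.3 m/s.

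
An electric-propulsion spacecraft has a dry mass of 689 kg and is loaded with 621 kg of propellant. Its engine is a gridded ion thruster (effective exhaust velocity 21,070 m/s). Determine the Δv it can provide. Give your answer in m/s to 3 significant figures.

Δv ≈ 13500 m/s

m₀ = m_dry + m_prop = 689 + 621 = 1,310 kg.
From the ideal rocket equation, Δv = v_e · ln(m₀/m_f) = 21070.0 × ln(1.901) = 21070.0 × 0.6425 ≈ 13538.3 m/s.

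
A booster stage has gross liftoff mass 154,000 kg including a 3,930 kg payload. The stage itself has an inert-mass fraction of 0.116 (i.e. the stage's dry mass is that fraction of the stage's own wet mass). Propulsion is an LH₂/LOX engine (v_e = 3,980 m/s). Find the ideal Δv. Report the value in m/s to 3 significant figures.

Stage wet mass = m₀ − payload = 154,000 − 3,930 = 150,070 kg.
Stage dry mass = ε × stage wet mass = 0.116 × 150,070 = 17,408.1 kg.
Burnout mass m_f = stage dry + payload = 17,408.1 + 3,930 = 21,338.1 kg.
Δv = v_e · ln(154,000/21,338.1) = 3980.0 × ln(7.217) = 3980.0 × 1.9765 ≈ 7866 m/s.

Δv ≈ 7870 m/s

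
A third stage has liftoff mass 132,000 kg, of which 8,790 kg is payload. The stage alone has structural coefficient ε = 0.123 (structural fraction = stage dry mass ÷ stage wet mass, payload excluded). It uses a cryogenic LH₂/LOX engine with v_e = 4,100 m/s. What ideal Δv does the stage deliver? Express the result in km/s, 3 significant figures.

Δv ≈ 7.00 km/s

Stage wet mass = m₀ − payload = 132,000 − 8,790 = 123,210 kg.
Stage dry mass = ε × stage wet mass = 0.123 × 123,210 = 15,154.8 kg.
Burnout mass m_f = stage dry + payload = 15,154.8 + 8,790 = 23,944.8 kg.
Δv = v_e · ln(132,000/23,944.8) = 4100.0 × ln(5.513) = 4100.0 × 1.7071 ≈ 6999 m/s.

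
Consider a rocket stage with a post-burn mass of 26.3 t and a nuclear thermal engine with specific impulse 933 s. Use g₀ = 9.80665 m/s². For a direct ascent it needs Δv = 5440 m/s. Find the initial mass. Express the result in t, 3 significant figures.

initial mass ≈ 47.7 t

v_e = Isp · g₀ = 933 × 9.80665 = 9149.6 m/s.
Rocket equation: m₀/m_f = exp(Δv / v_e) = exp(5440 / 9149.6) = exp(0.5946) = 1.8122.
m₀ = m_f × 1.8122 = 26.3 × 1.8122 = 47.6609 t.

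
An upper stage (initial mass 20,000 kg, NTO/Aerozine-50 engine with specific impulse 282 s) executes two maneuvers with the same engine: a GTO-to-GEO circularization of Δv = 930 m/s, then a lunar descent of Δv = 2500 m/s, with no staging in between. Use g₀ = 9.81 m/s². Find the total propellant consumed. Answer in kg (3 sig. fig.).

total propellant consumed ≈ 14200 kg

v_e = Isp · g₀ = 282 × 9.81 = 2766.4 m/s.
After the first burn: m = 20000 × exp(−930/2766.4) = 20000 × 0.71450 = 14,290 kg.
After the second burn: m = 14,290 × exp(−2500/2766.4) = 14,290 × 0.40507 = 5,788.45 kg.
Total propellant = m₀ − m_final = 20000 − 5,788.45 = 14,211.55 kg.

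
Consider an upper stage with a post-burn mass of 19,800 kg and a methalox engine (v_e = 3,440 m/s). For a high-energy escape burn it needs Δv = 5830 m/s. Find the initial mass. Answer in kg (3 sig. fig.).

Rocket equation: m₀/m_f = exp(Δv / v_e) = exp(5830 / 3440.0) = exp(1.6948) = 5.4454.
m₀ = m_f × 5.4454 = 19,800 × 5.4454 = 107,819 kg.

initial mass ≈ 108000 kg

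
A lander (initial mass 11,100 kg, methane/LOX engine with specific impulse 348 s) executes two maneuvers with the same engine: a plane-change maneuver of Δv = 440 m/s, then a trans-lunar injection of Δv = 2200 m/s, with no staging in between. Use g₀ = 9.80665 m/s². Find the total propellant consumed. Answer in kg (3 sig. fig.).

total propellant consumed ≈ 5980 kg

v_e = Isp · g₀ = 348 × 9.80665 = 3412.7 m/s.
After the first burn: m = 11100 × exp(−440/3412.7) = 11100 × 0.87904 = 9,757.34 kg.
After the second burn: m = 9,757.34 × exp(−2200/3412.7) = 9,757.34 × 0.52485 = 5,121.14 kg.
Total propellant = m₀ − m_final = 11100 − 5,121.14 = 5,978.86 kg.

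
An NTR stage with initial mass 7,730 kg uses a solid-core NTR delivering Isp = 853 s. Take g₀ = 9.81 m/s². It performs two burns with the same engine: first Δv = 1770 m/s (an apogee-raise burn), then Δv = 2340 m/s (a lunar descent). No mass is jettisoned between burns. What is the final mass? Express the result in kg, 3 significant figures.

v_e = Isp · g₀ = 853 × 9.81 = 8367.9 m/s.
After the first burn: m = 7730 × exp(−1770/8367.9) = 7730 × 0.80935 = 6,256.28 kg.
After the second burn: m = 6,256.28 × exp(−2340/8367.9) = 6,256.28 × 0.75606 = 4,730.12 kg.

final mass ≈ 4730 kg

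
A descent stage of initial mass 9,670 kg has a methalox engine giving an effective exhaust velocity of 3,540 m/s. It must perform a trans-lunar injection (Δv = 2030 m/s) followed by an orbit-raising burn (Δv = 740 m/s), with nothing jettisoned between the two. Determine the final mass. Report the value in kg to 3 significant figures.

final mass ≈ 4420 kg

After the first burn: m = 9670 × exp(−2030/3540.0) = 9670 × 0.56358 = 5,449.82 kg.
After the second burn: m = 5,449.82 × exp(−740/3540.0) = 5,449.82 × 0.81136 = 4,421.77 kg.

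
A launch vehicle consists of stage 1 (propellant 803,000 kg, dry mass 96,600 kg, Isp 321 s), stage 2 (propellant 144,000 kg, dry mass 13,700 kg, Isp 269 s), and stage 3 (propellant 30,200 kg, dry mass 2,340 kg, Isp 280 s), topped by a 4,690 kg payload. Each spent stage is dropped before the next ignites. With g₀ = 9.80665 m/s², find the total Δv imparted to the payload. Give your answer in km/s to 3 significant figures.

Δv ≈ 12.3 km/s

Ignition mass of stage 1 = 803,000+96,600 + 144,000+13,700 + 30,200+2,340 + 4,690 = 1,094,530 kg.
Stage 1: m₀ = 1,094,530 kg, m_f = 1,094,530 − 803,000 = 291,530 kg; Δv = 321×9.80665×ln(3.754) = 3147.9×1.3229 ≈ 4165 m/s.
Stage 2: m₀ = 194,930 kg, m_f = 194,930 − 144,000 = 50,930 kg; Δv = 269×9.80665×ln(3.827) = 2638.0×1.3422 ≈ 3541 m/s.
Stage 3: m₀ = 37,230 kg, m_f = 37,230 − 30,200 = 7,030 kg; Δv = 280×9.80665×ln(5.296) = 2745.9×1.6669 ≈ 4577 m/s.
Total Δv = 4165 + 3541 + 4577 = 12283 m/s.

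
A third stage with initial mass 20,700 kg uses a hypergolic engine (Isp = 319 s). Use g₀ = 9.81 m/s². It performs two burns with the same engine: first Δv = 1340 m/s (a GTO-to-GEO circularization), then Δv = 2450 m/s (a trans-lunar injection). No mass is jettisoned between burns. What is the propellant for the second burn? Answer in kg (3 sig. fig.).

propellant for the second burn ≈ 7320 kg

v_e = Isp · g₀ = 319 × 9.81 = 3129.4 m/s.
After the first burn: m = 20700 × exp(−1340/3129.4) = 20700 × 0.65168 = 13,489.8 kg.
After the second burn: m = 13,489.8 × exp(−2450/3129.4) = 13,489.8 × 0.45708 = 6,165.92 kg.
Second-burn propellant = 13,489.8 − 6,165.92 = 7,323.88 kg.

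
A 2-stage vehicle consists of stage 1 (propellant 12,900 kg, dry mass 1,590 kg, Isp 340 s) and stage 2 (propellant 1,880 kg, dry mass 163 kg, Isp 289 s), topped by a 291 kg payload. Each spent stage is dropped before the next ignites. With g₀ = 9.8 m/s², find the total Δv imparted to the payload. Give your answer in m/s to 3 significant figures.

Ignition mass of stage 1 = 12,900+1,590 + 1,880+163 + 291 = 16,824 kg.
Stage 1: m₀ = 16,824 kg, m_f = 16,824 − 12,900 = 3,924 kg; Δv = 340×9.8×ln(4.287) = 3332.0×1.4557 ≈ 4850 m/s.
Stage 2: m₀ = 2,334 kg, m_f = 2,334 − 1,880 = 454 kg; Δv = 289×9.8×ln(5.141) = 2832.2×1.6372 ≈ 4637 m/s.
Total Δv = 4850 + 4637 = 9487 m/s.

Δv ≈ 9490 m/s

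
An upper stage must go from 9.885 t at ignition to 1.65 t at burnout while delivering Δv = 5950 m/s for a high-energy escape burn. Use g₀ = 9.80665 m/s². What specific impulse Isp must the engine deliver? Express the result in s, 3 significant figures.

ln(m₀/m_f) = ln(9885/1650) = ln(5.991) = 1.7902.
Using Δv = v_e ln(m₀/m_f): v_e = Δv / ln(m₀/m_f) = 5950 / 1.7902 = 3323.6 m/s.
Isp = v_e / g₀ = 3323.6 / 9.80665 = 338.9 s.

Isp ≈ 339 s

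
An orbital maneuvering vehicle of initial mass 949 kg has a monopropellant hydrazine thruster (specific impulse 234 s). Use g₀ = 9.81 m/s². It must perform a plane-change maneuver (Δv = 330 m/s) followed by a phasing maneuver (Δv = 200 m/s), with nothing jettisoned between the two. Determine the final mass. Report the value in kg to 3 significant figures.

v_e = Isp · g₀ = 234 × 9.81 = 2295.5 m/s.
After the first burn: m = 949 × exp(−330/2295.5) = 949 × 0.86610 = 821.929 kg.
After the second burn: m = 821.929 × exp(−200/2295.5) = 821.929 × 0.91656 = 753.347 kg.

final mass ≈ 753 kg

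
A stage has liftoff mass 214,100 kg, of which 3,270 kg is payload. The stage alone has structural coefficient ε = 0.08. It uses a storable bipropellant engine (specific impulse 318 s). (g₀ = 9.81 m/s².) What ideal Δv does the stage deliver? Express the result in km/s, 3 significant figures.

Δv ≈ 7.37 km/s

Stage wet mass = m₀ − payload = 214,100 − 3,270 = 210,830 kg.
Stage dry mass = ε × stage wet mass = 0.08 × 210,830 = 16,866.4 kg.
Burnout mass m_f = stage dry + payload = 16,866.4 + 3,270 = 20,136.4 kg.
v_e = Isp · g₀ = 318 × 9.81 = 3119.6 m/s.
Using Δv = v_e ln(m₀/m_f): Δv = v_e · ln(214,100/20,136.4) = 3119.6 × ln(10.63) = 3119.6 × 2.3639 ≈ 7374 m/s.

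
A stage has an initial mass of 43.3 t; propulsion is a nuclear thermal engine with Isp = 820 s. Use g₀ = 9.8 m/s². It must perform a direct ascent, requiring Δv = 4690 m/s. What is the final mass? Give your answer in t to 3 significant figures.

v_e = Isp · g₀ = 820 × 9.8 = 8036.0 m/s.
Rocket equation: m₀/m_f = exp(Δv / v_e) = exp(4690 / 8036.0) = exp(0.5836) = 1.7925.
m_f = m₀ / 1.7925 = 43.3 / 1.7925 = 24.1562 t.

final mass ≈ 24.2 t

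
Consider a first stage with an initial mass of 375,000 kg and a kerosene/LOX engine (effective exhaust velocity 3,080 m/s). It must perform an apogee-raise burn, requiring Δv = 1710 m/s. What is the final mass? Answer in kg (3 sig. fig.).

m₀/m_f = exp(Δv / v_e) = exp(1710 / 3080.0) = exp(0.5552) = 1.7423.
m_f = m₀ / 1.7423 = 375,000 / 1.7423 = 215,233 kg.

final mass ≈ 215000 kg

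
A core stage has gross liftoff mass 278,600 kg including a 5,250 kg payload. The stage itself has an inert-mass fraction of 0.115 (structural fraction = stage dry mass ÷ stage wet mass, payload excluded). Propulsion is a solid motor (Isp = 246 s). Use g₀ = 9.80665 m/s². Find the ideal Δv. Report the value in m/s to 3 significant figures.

Stage wet mass = m₀ − payload = 278,600 − 5,250 = 273,350 kg.
Stage dry mass = ε × stage wet mass = 0.115 × 273,350 = 31,435.3 kg.
Burnout mass m_f = stage dry + payload = 31,435.3 + 5,250 = 36,685.3 kg.
v_e = Isp · g₀ = 246 × 9.80665 = 2412.4 m/s.
Δv = v_e · ln(278,600/36,685.3) = 2412.4 × ln(7.594) = 2412.4 × 2.0274 ≈ 4891 m/s.

Δv ≈ 4890 m/s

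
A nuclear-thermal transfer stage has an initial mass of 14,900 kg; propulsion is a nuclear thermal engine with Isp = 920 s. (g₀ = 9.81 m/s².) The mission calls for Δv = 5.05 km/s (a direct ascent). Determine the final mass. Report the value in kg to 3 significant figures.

final mass ≈ 8510 kg

v_e = Isp · g₀ = 920 × 9.81 = 9025.2 m/s.
m₀/m_f = exp(Δv / v_e) = exp(5050 / 9025.2) = exp(0.5595) = 1.7499.
m_f = m₀ / 1.7499 = 14,900 / 1.7499 = 8,514.77 kg.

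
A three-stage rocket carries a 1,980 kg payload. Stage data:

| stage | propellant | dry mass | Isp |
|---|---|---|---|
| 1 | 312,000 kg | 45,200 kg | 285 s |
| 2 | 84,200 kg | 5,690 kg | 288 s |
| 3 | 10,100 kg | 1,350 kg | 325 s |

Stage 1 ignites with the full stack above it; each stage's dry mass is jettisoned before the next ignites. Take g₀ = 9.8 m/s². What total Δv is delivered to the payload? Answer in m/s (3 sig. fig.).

Δv ≈ 12400 m/s

Ignition mass of stage 1 = 312,000+45,200 + 84,200+5,690 + 10,100+1,350 + 1,980 = 460,520 kg.
Stage 1: m₀ = 460,520 kg, m_f = 460,520 − 312,000 = 148,520 kg; Δv = 285×9.8×ln(3.101) = 2793.0×1.1316 ≈ 3161 m/s.
Stage 2: m₀ = 103,320 kg, m_f = 103,320 − 84,200 = 19,120 kg; Δv = 288×9.8×ln(5.404) = 2822.4×1.6871 ≈ 4762 m/s.
Stage 3: m₀ = 13,430 kg, m_f = 13,430 − 10,100 = 3,330 kg; Δv = 325×9.8×ln(4.033) = 3185.0×1.3945 ≈ 4442 m/s.
Total Δv = 3161 + 4762 + 4442 = 12365 m/s.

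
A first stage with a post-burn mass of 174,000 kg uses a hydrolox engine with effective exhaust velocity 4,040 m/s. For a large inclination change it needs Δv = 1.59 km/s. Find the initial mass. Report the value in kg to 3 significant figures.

initial mass ≈ 258000 kg

m₀/m_f = exp(Δv / v_e) = exp(1590 / 4040.0) = exp(0.3936) = 1.4823.
m₀ = m_f × 1.4823 = 174,000 × 1.4823 = 257,920 kg.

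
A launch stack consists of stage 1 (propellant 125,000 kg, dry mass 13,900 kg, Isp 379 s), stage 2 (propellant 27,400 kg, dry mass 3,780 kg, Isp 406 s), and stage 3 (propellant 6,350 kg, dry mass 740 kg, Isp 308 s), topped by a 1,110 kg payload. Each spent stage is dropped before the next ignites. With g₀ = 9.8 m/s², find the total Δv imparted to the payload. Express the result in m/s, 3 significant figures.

Ignition mass of stage 1 = 125,000+13,900 + 27,400+3,780 + 6,350+740 + 1,110 = 178,280 kg.
Stage 1: m₀ = 178,280 kg, m_f = 178,280 − 125,000 = 53,280 kg; Δv = 379×9.8×ln(3.346) = 3714.2×1.2078 ≈ 4486 m/s.
Stage 2: m₀ = 39,380 kg, m_f = 39,380 − 27,400 = 11,980 kg; Δv = 406×9.8×ln(3.287) = 3978.8×1.1900 ≈ 4735 m/s.
Stage 3: m₀ = 8,200 kg, m_f = 8,200 − 6,350 = 1,850 kg; Δv = 308×9.8×ln(4.432) = 3018.4×1.4889 ≈ 4494 m/s.
Total Δv = 4486 + 4735 + 4494 = 13715 m/s.

Δv ≈ 13700 m/s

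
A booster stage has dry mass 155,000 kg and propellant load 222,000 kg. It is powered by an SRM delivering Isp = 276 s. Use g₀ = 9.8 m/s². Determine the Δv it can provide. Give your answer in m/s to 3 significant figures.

Δv ≈ 2400 m/s

v_e = Isp · g₀ = 276 × 9.8 = 2704.8 m/s.
m₀ = m_dry + m_prop = 155,000 + 222,000 = 377,000 kg.
Δv = v_e · ln(m₀/m_f) = 2704.8 × ln(2.432) = 2704.8 × 0.8888 ≈ 2404.1 m/s.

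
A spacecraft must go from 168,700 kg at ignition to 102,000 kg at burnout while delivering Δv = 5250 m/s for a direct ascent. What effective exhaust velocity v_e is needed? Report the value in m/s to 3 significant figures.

ln(m₀/m_f) = ln(168700/102000) = ln(1.654) = 0.5031.
v_e = Δv / ln(m₀/m_f) = 5250 / 0.5031 = 10434.3 m/s.

v_e ≈ 10400 m/s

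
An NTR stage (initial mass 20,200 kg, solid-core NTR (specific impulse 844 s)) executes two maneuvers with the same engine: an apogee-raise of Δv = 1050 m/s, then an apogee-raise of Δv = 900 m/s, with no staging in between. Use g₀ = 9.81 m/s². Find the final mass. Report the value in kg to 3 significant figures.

final mass ≈ 16000 kg

v_e = Isp · g₀ = 844 × 9.81 = 8279.6 m/s.
After the first burn: m = 20200 × exp(−1050/8279.6) = 20200 × 0.88089 = 17,794 kg.
After the second burn: m = 17,794 × exp(−900/8279.6) = 17,794 × 0.89700 = 15,961.2 kg.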